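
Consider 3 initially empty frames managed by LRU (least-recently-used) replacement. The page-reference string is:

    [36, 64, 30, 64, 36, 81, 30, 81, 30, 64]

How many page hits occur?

36 -> miss, frames (36)
64 -> miss, frames (36 64)
30 -> miss, frames (36 64 30)
64 -> hit
36 -> hit
81 -> miss, evict 30, frames (64 36 81)
30 -> miss, evict 64, frames (36 81 30)
81 -> hit
30 -> hit
64 -> miss, evict 36, frames (81 30 64)
Hits: 4.

4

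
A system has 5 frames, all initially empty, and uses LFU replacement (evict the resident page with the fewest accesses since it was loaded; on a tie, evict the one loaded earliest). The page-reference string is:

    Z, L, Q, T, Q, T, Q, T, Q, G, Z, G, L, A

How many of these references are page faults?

Z: miss, frames (Z)
L: miss, frames (Z L)
Q: miss, frames (Z L Q)
T: miss, frames (Z L Q T)
Q: hit
T: hit
Q: hit
T: hit
Q: hit
G: miss, frames (Z L Q T G)
Z: hit
G: hit
L: hit
A: miss, evict Z, frames (L Q T G A)
Page faults: 6.

6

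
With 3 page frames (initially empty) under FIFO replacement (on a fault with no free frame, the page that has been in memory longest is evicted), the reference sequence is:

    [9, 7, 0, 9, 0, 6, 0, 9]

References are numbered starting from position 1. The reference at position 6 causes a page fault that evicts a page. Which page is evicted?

9

pos 1: 9: fault, frames [9]
pos 2: 7: fault, frames [9, 7]
pos 3: 0: fault, frames [9, 7, 0]
pos 4: 9: hit
pos 5: 0: hit
pos 6: 6: fault, evict 9, frames [7, 0, 6]
At position 6, page 9 is evicted.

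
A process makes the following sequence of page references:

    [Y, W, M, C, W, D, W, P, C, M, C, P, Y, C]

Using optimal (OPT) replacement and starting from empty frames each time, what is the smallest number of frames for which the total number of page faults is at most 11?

2

f=1: 14 faults
f=2: 10 faults
f=3: 8 faults
f=4: 7 faults
f=5: 6 faults
f=6: 6 faults
Smallest f with faults ≤ 11 is 2.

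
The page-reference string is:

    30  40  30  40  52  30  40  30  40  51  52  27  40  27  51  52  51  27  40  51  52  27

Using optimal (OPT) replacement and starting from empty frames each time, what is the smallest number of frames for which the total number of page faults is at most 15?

2

f=1: 22 faults
f=2: 13 faults
f=3: 8 faults
f=4: 5 faults
f=5: 5 faults
Smallest f with faults ≤ 15 is 2.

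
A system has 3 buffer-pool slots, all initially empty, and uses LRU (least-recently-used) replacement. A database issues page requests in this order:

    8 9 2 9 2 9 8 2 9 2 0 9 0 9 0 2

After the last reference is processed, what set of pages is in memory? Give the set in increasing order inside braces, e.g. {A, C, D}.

8: miss, frames (8)
9: miss, frames (8 9)
2: miss, frames (8 9 2)
9: hit
2: hit
9: hit
8: hit
2: hit
9: hit
2: hit
0: miss, evict 8, frames (9 2 0)
9: hit
0: hit
9: hit
0: hit
2: hit

{0, 2, 9}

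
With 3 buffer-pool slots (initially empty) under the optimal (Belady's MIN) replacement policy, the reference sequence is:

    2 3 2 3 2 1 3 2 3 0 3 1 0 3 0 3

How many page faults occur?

2 → fault, frames (2)
3 → fault, frames (2 3)
2 → hit
3 → hit
2 → hit
1 → fault, frames (2 3 1)
3 → hit
2 → hit
3 → hit
0 → fault, evict 2, frames (3 1 0)
3 → hit
1 → hit
0 → hit
3 → hit
0 → hit
3 → hit
Page faults: 4.

4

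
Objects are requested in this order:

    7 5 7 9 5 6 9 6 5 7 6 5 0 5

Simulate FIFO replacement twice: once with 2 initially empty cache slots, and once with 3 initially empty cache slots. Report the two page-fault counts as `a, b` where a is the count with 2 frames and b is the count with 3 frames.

2 frames: F F . F . F . . F F F F F . → 9 faults.
3 frames: F F . F . F . . . F . F F . → 7 faults.
7 < 9: adding a frame reduced faults, as is typical.

9, 7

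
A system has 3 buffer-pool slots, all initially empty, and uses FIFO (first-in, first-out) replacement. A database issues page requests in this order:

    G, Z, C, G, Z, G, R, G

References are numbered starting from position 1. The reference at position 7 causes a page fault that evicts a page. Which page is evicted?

G

pos 1: G: fault, frames {G}
pos 2: Z: fault, frames {G,Z}
pos 3: C: fault, frames {G,Z,C}
pos 4: G: hit
pos 5: Z: hit
pos 6: G: hit
pos 7: R: fault, evict G, frames {Z,C,R}
At position 7, page G is evicted.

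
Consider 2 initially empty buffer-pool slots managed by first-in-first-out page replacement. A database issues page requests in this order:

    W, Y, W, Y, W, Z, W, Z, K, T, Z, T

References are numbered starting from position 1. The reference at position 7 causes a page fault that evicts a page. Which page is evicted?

pos 1: W -> miss, frames [W]
pos 2: Y -> miss, frames [W, Y]
pos 3: W -> hit
pos 4: Y -> hit
pos 5: W -> hit
pos 6: Z -> miss, evict W, frames [Y, Z]
pos 7: W -> miss, evict Y, frames [Z, W]
At position 7, page Y is evicted.

Y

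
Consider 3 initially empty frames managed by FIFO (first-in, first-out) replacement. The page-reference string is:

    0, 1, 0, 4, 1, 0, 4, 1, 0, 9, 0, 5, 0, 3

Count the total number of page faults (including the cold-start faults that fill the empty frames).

0: fault, frames [0]
1: fault, frames [0, 1]
0: hit
4: fault, frames [0, 1, 4]
1: hit
0: hit
4: hit
1: hit
0: hit
9: fault, evict 0, frames [1, 4, 9]
0: fault, evict 1, frames [4, 9, 0]
5: fault, evict 4, frames [9, 0, 5]
0: hit
3: fault, evict 9, frames [0, 5, 3]
Page faults: 7.

7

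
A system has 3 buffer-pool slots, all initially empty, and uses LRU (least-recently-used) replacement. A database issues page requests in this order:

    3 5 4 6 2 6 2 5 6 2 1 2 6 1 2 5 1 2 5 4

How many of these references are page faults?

3 → fault, frames {3}
5 → fault, frames {3,5}
4 → fault, frames {3,5,4}
6 → fault, evict 3, frames {5,4,6}
2 → fault, evict 5, frames {4,6,2}
6 → hit
2 → hit
5 → fault, evict 4, frames {6,2,5}
6 → hit
2 → hit
1 → fault, evict 5, frames {6,2,1}
2 → hit
6 → hit
1 → hit
2 → hit
5 → fault, evict 6, frames {1,2,5}
1 → hit
2 → hit
5 → hit
4 → fault, evict 1, frames {2,5,4}
Page faults: 9.

9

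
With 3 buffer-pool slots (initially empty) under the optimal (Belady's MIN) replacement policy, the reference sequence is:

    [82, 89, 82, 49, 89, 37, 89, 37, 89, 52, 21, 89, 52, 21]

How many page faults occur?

82 → fault, frames {82}
89 → fault, frames {82,89}
82 → hit
49 → fault, frames {82,89,49}
89 → hit
37 → fault, evict 49, frames {82,89,37}
89 → hit
37 → hit
89 → hit
52 → fault, evict 37, frames {82,89,52}
21 → fault, evict 82, frames {89,52,21}
89 → hit
52 → hit
21 → hit
Page faults: 6.

6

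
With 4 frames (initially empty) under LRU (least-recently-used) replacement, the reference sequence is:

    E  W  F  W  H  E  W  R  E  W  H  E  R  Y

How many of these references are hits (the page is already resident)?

8

E → miss, frames {E}
W → miss, frames {E,W}
F → miss, frames {E,W,F}
W → hit
H → miss, frames {E,F,W,H}
E → hit
W → hit
R → miss, evict F, frames {H,E,W,R}
E → hit
W → hit
H → hit
E → hit
R → hit
Y → miss, evict W, frames {H,E,R,Y}
Hits: 8.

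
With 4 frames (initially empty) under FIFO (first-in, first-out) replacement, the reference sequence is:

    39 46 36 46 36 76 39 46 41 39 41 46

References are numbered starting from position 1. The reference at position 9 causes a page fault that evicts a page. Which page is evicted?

39

pos 1: 39 -> miss, frames [39]
pos 2: 46 -> miss, frames [39, 46]
pos 3: 36 -> miss, frames [39, 46, 36]
pos 4: 46 -> hit
pos 5: 36 -> hit
pos 6: 76 -> miss, frames [39, 46, 36, 76]
pos 7: 39 -> hit
pos 8: 46 -> hit
pos 9: 41 -> miss, evict 39, frames [46, 36, 76, 41]
At position 9, page 39 is evicted.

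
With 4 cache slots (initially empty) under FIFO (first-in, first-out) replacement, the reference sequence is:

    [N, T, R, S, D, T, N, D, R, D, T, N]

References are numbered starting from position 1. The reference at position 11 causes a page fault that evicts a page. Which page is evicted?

R

pos 1: N: fault, frames (N)
pos 2: T: fault, frames (N T)
pos 3: R: fault, frames (N T R)
pos 4: S: fault, frames (N T R S)
pos 5: D: fault, evict N, frames (T R S D)
pos 6: T: hit
pos 7: N: fault, evict T, frames (R S D N)
pos 8: D: hit
pos 9: R: hit
pos 10: D: hit
pos 11: T: fault, evict R, frames (S D N T)
At position 11, page R is evicted.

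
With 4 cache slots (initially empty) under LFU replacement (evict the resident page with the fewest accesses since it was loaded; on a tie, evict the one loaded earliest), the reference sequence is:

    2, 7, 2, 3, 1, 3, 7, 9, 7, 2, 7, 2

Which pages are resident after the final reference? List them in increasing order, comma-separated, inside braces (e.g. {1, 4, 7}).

2: fault, frames [2]
7: fault, frames [2, 7]
2: hit
3: fault, frames [2, 7, 3]
1: fault, frames [2, 7, 3, 1]
3: hit
7: hit
9: fault, evict 1, frames [2, 7, 3, 9]
7: hit
2: hit
7: hit
2: hit

{2, 3, 7, 9}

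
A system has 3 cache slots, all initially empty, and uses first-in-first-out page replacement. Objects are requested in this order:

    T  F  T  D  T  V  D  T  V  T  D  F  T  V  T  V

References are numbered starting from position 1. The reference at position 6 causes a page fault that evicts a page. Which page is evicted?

pos 1: T -> fault, frames (T)
pos 2: F -> fault, frames (T F)
pos 3: T -> hit
pos 4: D -> fault, frames (T F D)
pos 5: T -> hit
pos 6: V -> fault, evict T, frames (F D V)
At position 6, page T is evicted.

T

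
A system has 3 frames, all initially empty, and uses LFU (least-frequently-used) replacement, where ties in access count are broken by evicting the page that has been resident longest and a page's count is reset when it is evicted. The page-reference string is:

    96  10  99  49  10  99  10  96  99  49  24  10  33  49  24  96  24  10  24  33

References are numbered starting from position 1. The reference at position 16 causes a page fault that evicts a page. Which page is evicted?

pos 1: 96 → fault, frames (96)
pos 2: 10 → fault, frames (96 10)
pos 3: 99 → fault, frames (96 10 99)
pos 4: 49 → fault, evict 96, frames (10 99 49)
pos 5: 10 → hit
pos 6: 99 → hit
pos 7: 10 → hit
pos 8: 96 → fault, evict 49, frames (10 99 96)
pos 9: 99 → hit
pos 10: 49 → fault, evict 96, frames (10 99 49)
pos 11: 24 → fault, evict 49, frames (10 99 24)
pos 12: 10 → hit
pos 13: 33 → fault, evict 24, frames (10 99 33)
pos 14: 49 → fault, evict 33, frames (10 99 49)
pos 15: 24 → fault, evict 49, frames (10 99 24)
pos 16: 96 → fault, evict 24, frames (10 99 96)
At position 16, page 24 is evicted.

24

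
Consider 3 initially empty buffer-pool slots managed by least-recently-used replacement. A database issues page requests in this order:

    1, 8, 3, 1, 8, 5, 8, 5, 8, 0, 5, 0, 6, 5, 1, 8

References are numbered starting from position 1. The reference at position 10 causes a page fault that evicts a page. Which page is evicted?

1

pos 1: 1: fault, frames {1}
pos 2: 8: fault, frames {1,8}
pos 3: 3: fault, frames {1,8,3}
pos 4: 1: hit
pos 5: 8: hit
pos 6: 5: fault, evict 3, frames {1,8,5}
pos 7: 8: hit
pos 8: 5: hit
pos 9: 8: hit
pos 10: 0: fault, evict 1, frames {5,8,0}
At position 10, page 1 is evicted.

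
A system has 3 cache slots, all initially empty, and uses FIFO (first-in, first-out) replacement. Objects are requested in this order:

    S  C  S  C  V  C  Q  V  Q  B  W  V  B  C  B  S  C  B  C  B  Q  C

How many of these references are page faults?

S → miss, frames {S}
C → miss, frames {S,C}
S → hit
C → hit
V → miss, frames {S,C,V}
C → hit
Q → miss, evict S, frames {C,V,Q}
V → hit
Q → hit
B → miss, evict C, frames {V,Q,B}
W → miss, evict V, frames {Q,B,W}
V → miss, evict Q, frames {B,W,V}
B → hit
C → miss, evict B, frames {W,V,C}
B → miss, evict W, frames {V,C,B}
S → miss, evict V, frames {C,B,S}
C → hit
B → hit
C → hit
B → hit
Q → miss, evict C, frames {B,S,Q}
C → miss, evict B, frames {S,Q,C}
Page faults: 12.

12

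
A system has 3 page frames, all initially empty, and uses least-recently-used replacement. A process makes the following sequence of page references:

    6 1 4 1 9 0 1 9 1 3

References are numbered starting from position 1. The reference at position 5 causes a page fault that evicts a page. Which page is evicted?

pos 1: 6 → fault, frames [6]
pos 2: 1 → fault, frames [6, 1]
pos 3: 4 → fault, frames [6, 1, 4]
pos 4: 1 → hit
pos 5: 9 → fault, evict 6, frames [4, 1, 9]
At position 5, page 6 is evicted.

6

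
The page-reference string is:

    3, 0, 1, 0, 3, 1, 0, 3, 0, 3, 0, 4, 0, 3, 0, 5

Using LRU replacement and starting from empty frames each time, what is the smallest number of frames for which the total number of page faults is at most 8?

3

f=1: 16 faults
f=2: 10 faults
f=3: 5 faults
f=4: 5 faults
f=5: 5 faults
Smallest f with faults ≤ 8 is 3.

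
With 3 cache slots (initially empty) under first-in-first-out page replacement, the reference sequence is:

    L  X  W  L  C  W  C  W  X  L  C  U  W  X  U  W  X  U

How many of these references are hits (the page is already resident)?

L -> miss, frames {L}
X -> miss, frames {L,X}
W -> miss, frames {L,X,W}
L -> hit
C -> miss, evict L, frames {X,W,C}
W -> hit
C -> hit
W -> hit
X -> hit
L -> miss, evict X, frames {W,C,L}
C -> hit
U -> miss, evict W, frames {C,L,U}
W -> miss, evict C, frames {L,U,W}
X -> miss, evict L, frames {U,W,X}
U -> hit
W -> hit
X -> hit
U -> hit
Hits: 10.

10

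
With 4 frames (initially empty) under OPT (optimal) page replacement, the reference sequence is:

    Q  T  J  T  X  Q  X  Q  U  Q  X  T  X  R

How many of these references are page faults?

6

Q: miss, frames (Q)
T: miss, frames (Q T)
J: miss, frames (Q T J)
T: hit
X: miss, frames (Q T J X)
Q: hit
X: hit
Q: hit
U: miss, evict J, frames (Q T X U)
Q: hit
X: hit
T: hit
X: hit
R: miss, evict U, frames (Q T X R)
Page faults: 6.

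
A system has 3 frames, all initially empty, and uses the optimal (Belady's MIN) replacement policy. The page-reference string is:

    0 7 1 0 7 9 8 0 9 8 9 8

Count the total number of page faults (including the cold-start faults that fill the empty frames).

5

0 → miss, frames [0]
7 → miss, frames [0, 7]
1 → miss, frames [0, 7, 1]
0 → hit
7 → hit
9 → miss, evict 1, frames [0, 7, 9]
8 → miss, evict 7, frames [0, 9, 8]
0 → hit
9 → hit
8 → hit
9 → hit
8 → hit
Page faults: 5.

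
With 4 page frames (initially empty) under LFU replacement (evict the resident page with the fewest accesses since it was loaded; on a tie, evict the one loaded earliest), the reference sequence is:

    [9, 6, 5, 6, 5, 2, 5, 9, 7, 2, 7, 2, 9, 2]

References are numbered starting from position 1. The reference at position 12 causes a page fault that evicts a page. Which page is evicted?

pos 1: 9 → miss, frames [9]
pos 2: 6 → miss, frames [9, 6]
pos 3: 5 → miss, frames [9, 6, 5]
pos 4: 6 → hit
pos 5: 5 → hit
pos 6: 2 → miss, frames [9, 6, 5, 2]
pos 7: 5 → hit
pos 8: 9 → hit
pos 9: 7 → miss, evict 2, frames [9, 6, 5, 7]
pos 10: 2 → miss, evict 7, frames [9, 6, 5, 2]
pos 11: 7 → miss, evict 2, frames [9, 6, 5, 7]
pos 12: 2 → miss, evict 7, frames [9, 6, 5, 2]
At position 12, page 7 is evicted.

7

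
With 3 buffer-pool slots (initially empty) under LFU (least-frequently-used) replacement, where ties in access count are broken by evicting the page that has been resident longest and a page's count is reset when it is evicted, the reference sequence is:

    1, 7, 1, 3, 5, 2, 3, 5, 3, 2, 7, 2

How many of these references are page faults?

10

1: fault, frames [1]
7: fault, frames [1, 7]
1: hit
3: fault, frames [1, 7, 3]
5: fault, evict 7, frames [1, 3, 5]
2: fault, evict 3, frames [1, 5, 2]
3: fault, evict 5, frames [1, 2, 3]
5: fault, evict 2, frames [1, 3, 5]
3: hit
2: fault, evict 5, frames [1, 3, 2]
7: fault, evict 2, frames [1, 3, 7]
2: fault, evict 7, frames [1, 3, 2]
Page faults: 10.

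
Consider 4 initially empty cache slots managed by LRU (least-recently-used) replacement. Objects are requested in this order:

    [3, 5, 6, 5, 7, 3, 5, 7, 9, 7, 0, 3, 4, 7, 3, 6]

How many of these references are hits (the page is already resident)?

7

3: miss, frames [3]
5: miss, frames [3, 5]
6: miss, frames [3, 5, 6]
5: hit
7: miss, frames [3, 6, 5, 7]
3: hit
5: hit
7: hit
9: miss, evict 6, frames [3, 5, 7, 9]
7: hit
0: miss, evict 3, frames [5, 9, 7, 0]
3: miss, evict 5, frames [9, 7, 0, 3]
4: miss, evict 9, frames [7, 0, 3, 4]
7: hit
3: hit
6: miss, evict 0, frames [4, 7, 3, 6]
Hits: 7.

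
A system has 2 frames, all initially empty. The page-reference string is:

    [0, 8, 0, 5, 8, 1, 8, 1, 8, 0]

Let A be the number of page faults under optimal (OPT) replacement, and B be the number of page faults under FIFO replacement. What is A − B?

Under OPT: F F . F . F . . . F → 5 faults.
Under FIFO: F F . F . F F . . F → 6 faults.
A − B = 5 − 6 = -1.

-1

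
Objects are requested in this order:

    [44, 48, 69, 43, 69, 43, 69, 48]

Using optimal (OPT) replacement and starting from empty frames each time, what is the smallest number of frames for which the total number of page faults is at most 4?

3

f=1: 8 faults
f=2: 5 faults
f=3: 4 faults
f=4: 4 faults
Smallest f with faults ≤ 4 is 3.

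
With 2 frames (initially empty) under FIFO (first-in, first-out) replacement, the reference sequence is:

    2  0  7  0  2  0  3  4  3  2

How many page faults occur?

2: fault, frames (2)
0: fault, frames (2 0)
7: fault, evict 2, frames (0 7)
0: hit
2: fault, evict 0, frames (7 2)
0: fault, evict 7, frames (2 0)
3: fault, evict 2, frames (0 3)
4: fault, evict 0, frames (3 4)
3: hit
2: fault, evict 3, frames (4 2)
Page faults: 8.

8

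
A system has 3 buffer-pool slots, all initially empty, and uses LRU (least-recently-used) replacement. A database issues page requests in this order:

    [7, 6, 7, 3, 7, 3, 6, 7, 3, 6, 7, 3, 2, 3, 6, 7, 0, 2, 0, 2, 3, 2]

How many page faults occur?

9

7 -> miss, frames (7)
6 -> miss, frames (7 6)
7 -> hit
3 -> miss, frames (6 7 3)
7 -> hit
3 -> hit
6 -> hit
7 -> hit
3 -> hit
6 -> hit
7 -> hit
3 -> hit
2 -> miss, evict 6, frames (7 3 2)
3 -> hit
6 -> miss, evict 7, frames (2 3 6)
7 -> miss, evict 2, frames (3 6 7)
0 -> miss, evict 3, frames (6 7 0)
2 -> miss, evict 6, frames (7 0 2)
0 -> hit
2 -> hit
3 -> miss, evict 7, frames (0 2 3)
2 -> hit
Page faults: 9.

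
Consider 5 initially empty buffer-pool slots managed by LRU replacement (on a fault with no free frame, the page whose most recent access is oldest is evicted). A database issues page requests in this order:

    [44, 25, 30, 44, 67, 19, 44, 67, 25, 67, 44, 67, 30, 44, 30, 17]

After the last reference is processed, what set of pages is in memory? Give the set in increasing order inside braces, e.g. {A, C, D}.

44: miss, frames [44]
25: miss, frames [44, 25]
30: miss, frames [44, 25, 30]
44: hit
67: miss, frames [25, 30, 44, 67]
19: miss, frames [25, 30, 44, 67, 19]
44: hit
67: hit
25: hit
67: hit
44: hit
67: hit
30: hit
44: hit
30: hit
17: miss, evict 19, frames [25, 67, 44, 30, 17]

{17, 25, 30, 44, 67}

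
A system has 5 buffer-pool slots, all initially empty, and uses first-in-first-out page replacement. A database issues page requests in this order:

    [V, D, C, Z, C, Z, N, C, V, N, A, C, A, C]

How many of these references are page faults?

6

V: miss, frames {V}
D: miss, frames {V,D}
C: miss, frames {V,D,C}
Z: miss, frames {V,D,C,Z}
C: hit
Z: hit
N: miss, frames {V,D,C,Z,N}
C: hit
V: hit
N: hit
A: miss, evict V, frames {D,C,Z,N,A}
C: hit
A: hit
C: hit
Page faults: 6.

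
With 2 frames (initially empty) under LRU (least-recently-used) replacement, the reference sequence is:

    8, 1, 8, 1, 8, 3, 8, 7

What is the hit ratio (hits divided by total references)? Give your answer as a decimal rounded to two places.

8 -> fault, frames [8]
1 -> fault, frames [8, 1]
8 -> hit
1 -> hit
8 -> hit
3 -> fault, evict 1, frames [8, 3]
8 -> hit
7 -> fault, evict 3, frames [8, 7]
Hits: 4 of 8 references → 4/8 = 0.5000.

0.50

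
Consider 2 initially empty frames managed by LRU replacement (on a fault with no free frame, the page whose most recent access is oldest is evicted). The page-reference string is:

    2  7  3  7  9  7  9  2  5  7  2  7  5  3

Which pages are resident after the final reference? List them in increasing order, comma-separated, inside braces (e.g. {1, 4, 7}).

{3, 5}

2 → fault, frames {2}
7 → fault, frames {2,7}
3 → fault, evict 2, frames {7,3}
7 → hit
9 → fault, evict 3, frames {7,9}
7 → hit
9 → hit
2 → fault, evict 7, frames {9,2}
5 → fault, evict 9, frames {2,5}
7 → fault, evict 2, frames {5,7}
2 → fault, evict 5, frames {7,2}
7 → hit
5 → fault, evict 2, frames {7,5}
3 → fault, evict 7, frames {5,3}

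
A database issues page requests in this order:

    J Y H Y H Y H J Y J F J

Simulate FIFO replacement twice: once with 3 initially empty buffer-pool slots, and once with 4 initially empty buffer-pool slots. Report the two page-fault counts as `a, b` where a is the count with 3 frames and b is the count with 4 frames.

5, 4

3 frames: F F F . . . . . . . F F → 5 faults.
4 frames: F F F . . . . . . . F . → 4 faults.
4 < 5: adding a frame reduced faults, as is typical.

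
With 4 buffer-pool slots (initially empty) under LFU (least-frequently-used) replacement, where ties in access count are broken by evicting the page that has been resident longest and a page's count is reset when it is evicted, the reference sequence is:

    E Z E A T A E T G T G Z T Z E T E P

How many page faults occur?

E: fault, frames [E]
Z: fault, frames [E, Z]
E: hit
A: fault, frames [E, Z, A]
T: fault, frames [E, Z, A, T]
A: hit
E: hit
T: hit
G: fault, evict Z, frames [E, A, T, G]
T: hit
G: hit
Z: fault, evict A, frames [E, T, G, Z]
T: hit
Z: hit
E: hit
T: hit
E: hit
P: fault, evict G, frames [E, T, Z, P]
Page faults: 7.

7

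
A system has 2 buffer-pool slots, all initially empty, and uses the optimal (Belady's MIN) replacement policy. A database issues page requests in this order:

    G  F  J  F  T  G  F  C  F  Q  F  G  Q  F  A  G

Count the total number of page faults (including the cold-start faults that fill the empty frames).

10

G -> miss, frames {G}
F -> miss, frames {G,F}
J -> miss, evict G, frames {F,J}
F -> hit
T -> miss, evict J, frames {F,T}
G -> miss, evict T, frames {F,G}
F -> hit
C -> miss, evict G, frames {F,C}
F -> hit
Q -> miss, evict C, frames {F,Q}
F -> hit
G -> miss, evict F, frames {Q,G}
Q -> hit
F -> miss, evict Q, frames {G,F}
A -> miss, evict F, frames {G,A}
G -> hit
Page faults: 10.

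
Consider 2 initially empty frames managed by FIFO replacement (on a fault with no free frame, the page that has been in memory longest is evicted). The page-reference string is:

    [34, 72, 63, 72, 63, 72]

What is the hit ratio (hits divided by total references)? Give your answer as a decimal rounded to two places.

34 → fault, frames [34]
72 → fault, frames [34, 72]
63 → fault, evict 34, frames [72, 63]
72 → hit
63 → hit
72 → hit
Hits: 3 of 6 references → 3/6 = 0.5000.

0.50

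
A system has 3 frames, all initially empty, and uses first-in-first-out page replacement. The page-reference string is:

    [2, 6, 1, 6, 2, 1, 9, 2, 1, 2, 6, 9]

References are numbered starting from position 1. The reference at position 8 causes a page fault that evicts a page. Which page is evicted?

6

pos 1: 2 -> fault, frames [2]
pos 2: 6 -> fault, frames [2, 6]
pos 3: 1 -> fault, frames [2, 6, 1]
pos 4: 6 -> hit
pos 5: 2 -> hit
pos 6: 1 -> hit
pos 7: 9 -> fault, evict 2, frames [6, 1, 9]
pos 8: 2 -> fault, evict 6, frames [1, 9, 2]
At position 8, page 6 is evicted.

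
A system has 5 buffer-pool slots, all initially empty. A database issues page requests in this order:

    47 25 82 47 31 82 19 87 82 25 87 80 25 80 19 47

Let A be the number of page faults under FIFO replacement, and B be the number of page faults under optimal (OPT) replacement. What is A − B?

Under FIFO: F F F . F . F F . . . F F . . F → 9 faults.
Under OPT: F F F . F . F F . . . F . . . . → 7 faults.
A − B = 9 − 7 = 2.

2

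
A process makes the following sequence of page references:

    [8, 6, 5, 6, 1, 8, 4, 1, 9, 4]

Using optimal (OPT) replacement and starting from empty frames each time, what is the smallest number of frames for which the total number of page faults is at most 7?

2

f=1: 10 faults
f=2: 7 faults
f=3: 6 faults
f=4: 6 faults
f=5: 6 faults
f=6: 6 faults
Smallest f with faults ≤ 7 is 2.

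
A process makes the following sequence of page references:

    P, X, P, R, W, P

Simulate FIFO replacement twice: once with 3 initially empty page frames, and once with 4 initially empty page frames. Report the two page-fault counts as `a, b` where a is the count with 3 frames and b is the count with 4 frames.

5, 4

3 frames: F F . F F F → 5 faults.
4 frames: F F . F F . → 4 faults.
4 < 5: adding a frame reduced faults, as is typical.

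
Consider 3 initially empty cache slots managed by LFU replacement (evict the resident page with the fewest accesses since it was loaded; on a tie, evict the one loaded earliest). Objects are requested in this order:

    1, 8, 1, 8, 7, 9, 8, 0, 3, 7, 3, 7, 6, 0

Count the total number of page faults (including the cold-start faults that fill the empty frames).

1: fault, frames (1)
8: fault, frames (1 8)
1: hit
8: hit
7: fault, frames (1 8 7)
9: fault, evict 7, frames (1 8 9)
8: hit
0: fault, evict 9, frames (1 8 0)
3: fault, evict 0, frames (1 8 3)
7: fault, evict 3, frames (1 8 7)
3: fault, evict 7, frames (1 8 3)
7: fault, evict 3, frames (1 8 7)
6: fault, evict 7, frames (1 8 6)
0: fault, evict 6, frames (1 8 0)
Page faults: 11.

11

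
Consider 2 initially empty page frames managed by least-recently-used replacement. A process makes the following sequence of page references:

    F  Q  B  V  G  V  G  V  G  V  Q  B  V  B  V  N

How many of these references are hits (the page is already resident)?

7

F: fault, frames (F)
Q: fault, frames (F Q)
B: fault, evict F, frames (Q B)
V: fault, evict Q, frames (B V)
G: fault, evict B, frames (V G)
V: hit
G: hit
V: hit
G: hit
V: hit
Q: fault, evict G, frames (V Q)
B: fault, evict V, frames (Q B)
V: fault, evict Q, frames (B V)
B: hit
V: hit
N: fault, evict B, frames (V N)
Hits: 7.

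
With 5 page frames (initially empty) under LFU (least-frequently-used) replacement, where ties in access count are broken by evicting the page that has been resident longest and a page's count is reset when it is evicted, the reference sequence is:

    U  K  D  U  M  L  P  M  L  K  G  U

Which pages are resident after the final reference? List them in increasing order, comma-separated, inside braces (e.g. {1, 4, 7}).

U: miss, frames (U)
K: miss, frames (U K)
D: miss, frames (U K D)
U: hit
M: miss, frames (U K D M)
L: miss, frames (U K D M L)
P: miss, evict K, frames (U D M L P)
M: hit
L: hit
K: miss, evict D, frames (U M L P K)
G: miss, evict P, frames (U M L K G)
U: hit

{G, K, L, M, U}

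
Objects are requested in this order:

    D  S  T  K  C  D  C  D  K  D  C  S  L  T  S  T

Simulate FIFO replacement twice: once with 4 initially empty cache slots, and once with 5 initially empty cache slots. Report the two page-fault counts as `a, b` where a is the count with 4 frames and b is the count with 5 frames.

9, 6

4 frames: F F F F F F . . . . . F F F . . → 9 faults.
5 frames: F F F F F . . . . . . . F . . . → 6 faults.
6 < 9: adding a frame reduced faults, as is typical.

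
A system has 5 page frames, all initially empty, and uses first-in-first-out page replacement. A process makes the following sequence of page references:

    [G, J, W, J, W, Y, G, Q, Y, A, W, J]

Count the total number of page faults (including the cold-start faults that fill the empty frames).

G -> miss, frames (G)
J -> miss, frames (G J)
W -> miss, frames (G J W)
J -> hit
W -> hit
Y -> miss, frames (G J W Y)
G -> hit
Q -> miss, frames (G J W Y Q)
Y -> hit
A -> miss, evict G, frames (J W Y Q A)
W -> hit
J -> hit
Page faults: 6.

6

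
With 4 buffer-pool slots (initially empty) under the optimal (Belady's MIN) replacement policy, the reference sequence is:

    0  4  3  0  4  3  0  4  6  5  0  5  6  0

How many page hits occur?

9

0: miss, frames [0]
4: miss, frames [0, 4]
3: miss, frames [0, 4, 3]
0: hit
4: hit
3: hit
0: hit
4: hit
6: miss, frames [0, 4, 3, 6]
5: miss, evict 3, frames [0, 4, 6, 5]
0: hit
5: hit
6: hit
0: hit
Hits: 9.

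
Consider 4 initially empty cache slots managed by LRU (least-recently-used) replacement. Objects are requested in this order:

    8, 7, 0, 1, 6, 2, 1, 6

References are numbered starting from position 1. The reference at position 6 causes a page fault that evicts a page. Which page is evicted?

7

pos 1: 8 → fault, frames {8}
pos 2: 7 → fault, frames {8,7}
pos 3: 0 → fault, frames {8,7,0}
pos 4: 1 → fault, frames {8,7,0,1}
pos 5: 6 → fault, evict 8, frames {7,0,1,6}
pos 6: 2 → fault, evict 7, frames {0,1,6,2}
At position 6, page 7 is evicted.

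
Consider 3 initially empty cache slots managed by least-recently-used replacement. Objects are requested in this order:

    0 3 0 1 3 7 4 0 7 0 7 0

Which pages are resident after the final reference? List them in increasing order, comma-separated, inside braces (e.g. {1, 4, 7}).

0 → fault, frames {0}
3 → fault, frames {0,3}
0 → hit
1 → fault, frames {3,0,1}
3 → hit
7 → fault, evict 0, frames {1,3,7}
4 → fault, evict 1, frames {3,7,4}
0 → fault, evict 3, frames {7,4,0}
7 → hit
0 → hit
7 → hit
0 → hit

{0, 4, 7}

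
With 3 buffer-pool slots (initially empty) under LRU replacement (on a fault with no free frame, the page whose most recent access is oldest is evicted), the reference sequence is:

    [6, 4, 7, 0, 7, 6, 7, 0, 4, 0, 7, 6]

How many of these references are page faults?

6 -> fault, frames [6]
4 -> fault, frames [6, 4]
7 -> fault, frames [6, 4, 7]
0 -> fault, evict 6, frames [4, 7, 0]
7 -> hit
6 -> fault, evict 4, frames [0, 7, 6]
7 -> hit
0 -> hit
4 -> fault, evict 6, frames [7, 0, 4]
0 -> hit
7 -> hit
6 -> fault, evict 4, frames [0, 7, 6]
Page faults: 7.

7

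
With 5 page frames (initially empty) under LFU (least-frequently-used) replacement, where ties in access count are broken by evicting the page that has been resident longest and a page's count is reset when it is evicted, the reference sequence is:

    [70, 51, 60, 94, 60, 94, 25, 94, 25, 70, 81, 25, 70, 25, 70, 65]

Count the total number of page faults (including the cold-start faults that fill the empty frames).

70: fault, frames (70)
51: fault, frames (70 51)
60: fault, frames (70 51 60)
94: fault, frames (70 51 60 94)
60: hit
94: hit
25: fault, frames (70 51 60 94 25)
94: hit
25: hit
70: hit
81: fault, evict 51, frames (70 60 94 25 81)
25: hit
70: hit
25: hit
70: hit
65: fault, evict 81, frames (70 60 94 25 65)
Page faults: 7.

7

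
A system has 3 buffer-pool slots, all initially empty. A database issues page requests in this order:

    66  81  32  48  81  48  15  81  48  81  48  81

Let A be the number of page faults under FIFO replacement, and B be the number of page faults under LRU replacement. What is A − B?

Under FIFO: F F F F . . F F . . . . → 6 faults.
Under LRU: F F F F . . F . . . . . → 5 faults.
A − B = 6 − 5 = 1.

1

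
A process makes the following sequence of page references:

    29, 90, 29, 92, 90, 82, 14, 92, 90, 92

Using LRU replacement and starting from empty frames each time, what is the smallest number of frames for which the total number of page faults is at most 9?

2

f=1: 10 faults
f=2: 8 faults
f=3: 7 faults
f=4: 5 faults
f=5: 5 faults
Smallest f with faults ≤ 9 is 2.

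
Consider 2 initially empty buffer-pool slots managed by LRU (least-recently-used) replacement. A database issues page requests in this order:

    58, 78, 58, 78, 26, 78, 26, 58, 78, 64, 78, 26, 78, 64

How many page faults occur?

8

58: miss, frames (58)
78: miss, frames (58 78)
58: hit
78: hit
26: miss, evict 58, frames (78 26)
78: hit
26: hit
58: miss, evict 78, frames (26 58)
78: miss, evict 26, frames (58 78)
64: miss, evict 58, frames (78 64)
78: hit
26: miss, evict 64, frames (78 26)
78: hit
64: miss, evict 26, frames (78 64)
Page faults: 8.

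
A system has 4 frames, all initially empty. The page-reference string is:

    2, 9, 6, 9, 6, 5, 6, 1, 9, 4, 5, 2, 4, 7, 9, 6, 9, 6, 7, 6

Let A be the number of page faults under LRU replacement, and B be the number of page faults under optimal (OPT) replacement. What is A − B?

Under LRU: F F F . . F . F . F F F . F F F . . . . → 11 faults.
Under OPT: F F F . . F . F . F . . . F . F . . . . → 8 faults.
A − B = 11 − 8 = 3.

3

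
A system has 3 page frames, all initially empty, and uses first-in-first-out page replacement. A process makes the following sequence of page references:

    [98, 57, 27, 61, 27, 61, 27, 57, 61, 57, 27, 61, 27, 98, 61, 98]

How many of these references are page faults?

5

98: fault, frames {98}
57: fault, frames {98,57}
27: fault, frames {98,57,27}
61: fault, evict 98, frames {57,27,61}
27: hit
61: hit
27: hit
57: hit
61: hit
57: hit
27: hit
61: hit
27: hit
98: fault, evict 57, frames {27,61,98}
61: hit
98: hit
Page faults: 5.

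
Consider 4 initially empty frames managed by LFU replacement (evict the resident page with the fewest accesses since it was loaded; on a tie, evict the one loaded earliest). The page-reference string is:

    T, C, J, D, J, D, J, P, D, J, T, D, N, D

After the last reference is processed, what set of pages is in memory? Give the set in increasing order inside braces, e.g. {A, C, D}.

T -> fault, frames [T]
C -> fault, frames [T, C]
J -> fault, frames [T, C, J]
D -> fault, frames [T, C, J, D]
J -> hit
D -> hit
J -> hit
P -> fault, evict T, frames [C, J, D, P]
D -> hit
J -> hit
T -> fault, evict C, frames [J, D, P, T]
D -> hit
N -> fault, evict P, frames [J, D, T, N]
D -> hit

{D, J, N, T}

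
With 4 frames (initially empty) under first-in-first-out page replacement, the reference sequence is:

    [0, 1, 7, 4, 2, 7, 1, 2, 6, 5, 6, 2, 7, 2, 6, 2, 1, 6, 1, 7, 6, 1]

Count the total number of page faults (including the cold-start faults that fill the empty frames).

0 → miss, frames (0)
1 → miss, frames (0 1)
7 → miss, frames (0 1 7)
4 → miss, frames (0 1 7 4)
2 → miss, evict 0, frames (1 7 4 2)
7 → hit
1 → hit
2 → hit
6 → miss, evict 1, frames (7 4 2 6)
5 → miss, evict 7, frames (4 2 6 5)
6 → hit
2 → hit
7 → miss, evict 4, frames (2 6 5 7)
2 → hit
6 → hit
2 → hit
1 → miss, evict 2, frames (6 5 7 1)
6 → hit
1 → hit
7 → hit
6 → hit
1 → hit
Page faults: 9.

9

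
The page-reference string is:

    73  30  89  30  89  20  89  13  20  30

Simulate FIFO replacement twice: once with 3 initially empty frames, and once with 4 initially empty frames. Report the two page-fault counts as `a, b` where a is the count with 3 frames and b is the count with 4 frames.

6, 5

3 frames: F F F . . F . F . F → 6 faults.
4 frames: F F F . . F . F . . → 5 faults.
5 < 6: adding a frame reduced faults, as is typical.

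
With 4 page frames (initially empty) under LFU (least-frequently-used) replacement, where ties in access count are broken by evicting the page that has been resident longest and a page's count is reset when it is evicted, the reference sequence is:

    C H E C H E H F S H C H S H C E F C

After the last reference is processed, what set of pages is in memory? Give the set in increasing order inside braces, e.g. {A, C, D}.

C → fault, frames {C}
H → fault, frames {C,H}
E → fault, frames {C,H,E}
C → hit
H → hit
E → hit
H → hit
F → fault, frames {C,H,E,F}
S → fault, evict F, frames {C,H,E,S}
H → hit
C → hit
H → hit
S → hit
H → hit
C → hit
E → hit
F → fault, evict S, frames {C,H,E,F}
C → hit

{C, E, F, H}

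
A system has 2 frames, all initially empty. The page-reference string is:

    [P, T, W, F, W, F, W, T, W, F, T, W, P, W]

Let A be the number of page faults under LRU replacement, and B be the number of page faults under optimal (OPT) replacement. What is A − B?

Under LRU: F F F F . . . F . F F F F . → 9 faults.
Under OPT: F F F F . . . F . F . F F . → 8 faults.
A − B = 9 − 8 = 1.

1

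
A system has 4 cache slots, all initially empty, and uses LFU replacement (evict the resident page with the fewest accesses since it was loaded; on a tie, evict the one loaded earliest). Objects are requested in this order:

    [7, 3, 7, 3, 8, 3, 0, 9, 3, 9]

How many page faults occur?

7 → miss, frames {7}
3 → miss, frames {7,3}
7 → hit
3 → hit
8 → miss, frames {7,3,8}
3 → hit
0 → miss, frames {7,3,8,0}
9 → miss, evict 8, frames {7,3,0,9}
3 → hit
9 → hit
Page faults: 5.

5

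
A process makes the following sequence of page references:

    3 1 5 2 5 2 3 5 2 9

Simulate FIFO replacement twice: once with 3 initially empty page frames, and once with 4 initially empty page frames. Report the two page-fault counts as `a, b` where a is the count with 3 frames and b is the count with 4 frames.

6, 5

3 frames: F F F F . . F . . F → 6 faults.
4 frames: F F F F . . . . . F → 5 faults.
5 < 6: adding a frame reduced faults, as is typical.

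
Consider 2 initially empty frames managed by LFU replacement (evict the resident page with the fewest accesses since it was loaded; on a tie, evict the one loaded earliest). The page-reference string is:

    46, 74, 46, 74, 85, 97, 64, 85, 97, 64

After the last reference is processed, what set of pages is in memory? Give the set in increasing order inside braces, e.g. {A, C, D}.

{64, 74}

46 → miss, frames [46]
74 → miss, frames [46, 74]
46 → hit
74 → hit
85 → miss, evict 46, frames [74, 85]
97 → miss, evict 85, frames [74, 97]
64 → miss, evict 97, frames [74, 64]
85 → miss, evict 64, frames [74, 85]
97 → miss, evict 85, frames [74, 97]
64 → miss, evict 97, frames [74, 64]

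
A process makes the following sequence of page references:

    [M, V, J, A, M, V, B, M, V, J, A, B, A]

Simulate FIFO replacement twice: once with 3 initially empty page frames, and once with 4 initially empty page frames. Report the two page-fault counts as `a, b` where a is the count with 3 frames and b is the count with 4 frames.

9, 10

3 frames: F F F F F F F . . F F . . → 9 faults.
4 frames: F F F F . . F F F F F F . → 10 faults.
10 > 9: adding a frame increased faults — Belady's anomaly.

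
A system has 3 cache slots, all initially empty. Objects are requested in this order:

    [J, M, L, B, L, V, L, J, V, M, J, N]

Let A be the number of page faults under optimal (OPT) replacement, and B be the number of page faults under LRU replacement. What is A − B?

Under OPT: F F F F . F . . . F . F → 7 faults.
Under LRU: F F F F . F . F . F . F → 8 faults.
A − B = 7 − 8 = -1.

-1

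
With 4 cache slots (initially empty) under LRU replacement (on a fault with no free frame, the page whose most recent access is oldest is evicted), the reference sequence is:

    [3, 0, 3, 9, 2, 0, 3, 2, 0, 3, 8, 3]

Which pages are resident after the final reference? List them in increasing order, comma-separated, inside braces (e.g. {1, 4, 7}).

{0, 2, 3, 8}

3 -> fault, frames [3]
0 -> fault, frames [3, 0]
3 -> hit
9 -> fault, frames [0, 3, 9]
2 -> fault, frames [0, 3, 9, 2]
0 -> hit
3 -> hit
2 -> hit
0 -> hit
3 -> hit
8 -> fault, evict 9, frames [2, 0, 3, 8]
3 -> hit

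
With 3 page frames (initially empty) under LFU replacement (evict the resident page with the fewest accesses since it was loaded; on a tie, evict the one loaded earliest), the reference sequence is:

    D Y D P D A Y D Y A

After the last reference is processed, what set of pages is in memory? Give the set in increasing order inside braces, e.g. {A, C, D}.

D: miss, frames [D]
Y: miss, frames [D, Y]
D: hit
P: miss, frames [D, Y, P]
D: hit
A: miss, evict Y, frames [D, P, A]
Y: miss, evict P, frames [D, A, Y]
D: hit
Y: hit
A: hit

{A, D, Y}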